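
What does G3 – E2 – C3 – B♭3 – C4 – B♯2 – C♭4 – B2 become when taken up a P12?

D5 B3 G4 F5 G5 F##4 Gb5 F#4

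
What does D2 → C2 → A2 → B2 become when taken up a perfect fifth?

A2 G2 E3 F#3

D2 -> A2
C2 -> G2
A2 -> E3
B2 -> F#3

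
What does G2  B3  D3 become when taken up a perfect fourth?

G2 -> C3
B3 -> E4
D3 -> G3

C3 E4 G3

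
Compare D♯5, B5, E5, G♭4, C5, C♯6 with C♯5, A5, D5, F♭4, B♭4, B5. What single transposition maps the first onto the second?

Take the first pair: D#5 → C#5. D to C spans 2 letter names, so the interval is some kind of second.
C#5 to D#5 is 2 semitones, which makes it a major second; the second version is lower, so the direction is down.
Checking another pair — C#6 → B5 — gives the same interval.

down a major second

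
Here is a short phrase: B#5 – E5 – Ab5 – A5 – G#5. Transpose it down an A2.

B#5: a second down reaches A, and 3 semitones makes it A5.
An augmented second down from E5 gives Db5.
An augmented second down from Ab5 gives Gbb5.
A5: a second down reaches G, and 3 semitones makes it Gb5.
G#5 down an augmented second is F5.

A5 Db5 Gbb5 Gb5 F5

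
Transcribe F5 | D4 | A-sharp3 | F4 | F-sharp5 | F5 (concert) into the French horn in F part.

C6 A4 E#4 C5 C#6 C6

The French horn in F sounds a perfect fifth below written, so the written part must be a perfect fifth above concert — transpose each note up.
F5 -> C6
D4 -> A4
A#3 -> E#4
F4 -> C5
F#5 -> C#6
F5 -> C6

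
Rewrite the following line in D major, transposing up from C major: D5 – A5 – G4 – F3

E5 B5 A4 G3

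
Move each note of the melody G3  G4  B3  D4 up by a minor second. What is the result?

Ab3 Ab4 C4 Eb4

G3 -> Ab3
G4 -> Ab4
B3 -> C4
D4 -> Eb4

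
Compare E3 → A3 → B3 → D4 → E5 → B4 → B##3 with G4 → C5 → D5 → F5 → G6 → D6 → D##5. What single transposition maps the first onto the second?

From E3 to G4 is 10 letter names — a tenth of some quality.
E3 to G4 is 15 semitones, which makes it a minor tenth; the second version is higher, so the direction is up.
Checking another pair — B##3 → D##5 — gives the same interval.

up a minor tenth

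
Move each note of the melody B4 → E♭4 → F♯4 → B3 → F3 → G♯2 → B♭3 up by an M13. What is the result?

B4 up a major thirteenth is G#6.
A major thirteenth up from Eb4 gives C6.
F#4 up a major thirteenth is D#6.
B3 up a major thirteenth is G#5.
F3: a thirteenth up reaches D, and 21 semitones makes it D5.
G#2 up a major thirteenth is E#4.
A major thirteenth up from Bb3 gives G5.

G#6 C6 D#6 G#5 D5 E#4 G5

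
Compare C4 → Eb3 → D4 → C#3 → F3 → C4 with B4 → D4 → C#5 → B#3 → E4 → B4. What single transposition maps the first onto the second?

up a major seventh

From C4 to B4 is 7 letter names — a seventh of some quality.
C4 to B4 is 11 semitones, which makes it a major seventh; the second version is higher, so the direction is up.
Checking another pair — C4 → B4 — gives the same interval.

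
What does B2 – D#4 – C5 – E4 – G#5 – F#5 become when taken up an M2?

B2 gives C#3
D#4 gives E#4
C5 gives D5
E4 gives F#4
G#5 gives A#5
F#5 gives G#5

C#3 E#4 D5 F#4 A#5 G#5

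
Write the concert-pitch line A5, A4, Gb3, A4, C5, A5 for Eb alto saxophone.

F#6 F#5 Eb4 F#5 A5 F#6

Written C4 sounds as Eb3 on the Eb alto saxophone, so concert pitches are written a major sixth up.
A5 becomes F#6
A4 becomes F#5
Gb3 becomes Eb4
A4 becomes F#5
C5 becomes A5
A5 becomes F#6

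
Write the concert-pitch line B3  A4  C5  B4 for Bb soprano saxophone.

Written C4 sounds as Bb3 on the Bb soprano saxophone, so concert pitches are written a major second up.
B3 becomes C#4
A4 becomes B4
C5 becomes D5
B4 becomes C#5

C#4 B4 D5 C#5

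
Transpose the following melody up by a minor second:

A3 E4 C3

A3 up a minor second is Bb3.
A minor second up from E4 gives F4.
C3 up a minor second is Db3.

Bb3 F4 Db3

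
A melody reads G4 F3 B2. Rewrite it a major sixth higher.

E5 D4 G#3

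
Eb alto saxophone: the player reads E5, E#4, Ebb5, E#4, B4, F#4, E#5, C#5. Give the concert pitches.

The Eb alto saxophone sounds a major sixth below written, so transpose each written note down a major sixth.
E5 → G4
E#4 → G#3
Ebb5 → Gbb4
E#4 → G#3
B4 → D4
F#4 → A3
E#5 → G#4
C#5 → E4

G4 G#3 Gbb4 G#3 D4 A3 G#4 E4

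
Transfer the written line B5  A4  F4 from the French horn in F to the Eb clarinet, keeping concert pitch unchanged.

C#5 B3 G3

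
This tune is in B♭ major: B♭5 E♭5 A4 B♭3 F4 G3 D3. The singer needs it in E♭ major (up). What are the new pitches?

Eb6 Ab5 D5 Eb4 Bb4 C4 G3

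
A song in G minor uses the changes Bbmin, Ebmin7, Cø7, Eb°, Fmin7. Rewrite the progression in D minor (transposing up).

Fmin Bbmin7 Gø7 Bb° Cmin7

G minor up to D minor is a perfect fifth; each chord root moves by that interval while the quality stays the same.
Bbmin: root Bb up a perfect fifth → F, giving Fmin.
Ebmin7: root Eb up a perfect fifth → Bb, giving Bbmin7.
Cø7: root C up a perfect fifth → G, giving Gø7.
Eb°: root Eb up a perfect fifth → Bb, giving Bb°.
Fmin7: root F up a perfect fifth → C, giving Cmin7.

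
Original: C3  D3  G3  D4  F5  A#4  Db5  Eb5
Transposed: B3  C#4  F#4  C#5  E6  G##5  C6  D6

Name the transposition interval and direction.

From C3 to B3 is 7 letter names — a seventh of some quality.
C3 to B3 is 11 semitones, which makes it a major seventh; the second version is higher, so the direction is up.
Checking another pair — Eb5 → D6 — gives the same interval.

up a major seventh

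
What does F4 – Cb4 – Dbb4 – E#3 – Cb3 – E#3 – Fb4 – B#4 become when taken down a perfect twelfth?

Bb2 Fb2 Gbb2 A#1 Fb1 A#1 Bbb2 E#3

F4 down a perfect twelfth is Bb2.
Cb4 down a perfect twelfth is Fb2.
Dbb4 down a perfect twelfth is Gbb2.
A perfect twelfth down from E#3 gives A#1.
A perfect twelfth down from Cb3 gives Fb1.
A perfect twelfth down from E#3 gives A#1.
Fb4 down a perfect twelfth is Bbb2.
B#4: a twelfth down reaches E, and 19 semitones makes it E#3.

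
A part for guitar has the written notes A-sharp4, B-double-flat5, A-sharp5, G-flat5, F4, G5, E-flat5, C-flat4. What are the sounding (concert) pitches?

A#3 Bbb4 A#4 Gb4 F3 G4 Eb4 Cb3

The guitar sounds a perfect octave below written, so transpose each written note down a perfect octave.
A#4 → A#3
Bbb5 → Bbb4
A#5 → A#4
Gb5 → Gb4
F4 → F3
G5 → G4
Eb5 → Eb4
Cb4 → Cb3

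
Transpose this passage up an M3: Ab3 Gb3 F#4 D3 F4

C4 Bb3 A#4 F#3 A4

Ab3 gives C4
Gb3 gives Bb3
F#4 gives A#4
D3 gives F#3
F4 gives A4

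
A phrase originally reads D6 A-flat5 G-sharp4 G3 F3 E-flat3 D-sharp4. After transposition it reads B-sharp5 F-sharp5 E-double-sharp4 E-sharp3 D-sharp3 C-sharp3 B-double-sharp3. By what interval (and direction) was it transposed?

down a diminished third

Take the first pair: D6 → B#5. D to B spans 3 letter names, so the interval is some kind of third.
B#5 to D6 is 2 semitones, which makes it a diminished third; the second version is lower, so the direction is down.
Checking another pair — D#4 → B##3 — gives the same interval.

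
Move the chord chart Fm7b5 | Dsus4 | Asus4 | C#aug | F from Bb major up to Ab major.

Bb major up to Ab major is a minor seventh; each chord root moves by that interval while the quality stays the same.
Fm7b5: root F up a minor seventh → Eb, giving Ebm7b5.
Dsus4: root D up a minor seventh → C, giving Csus4.
Asus4: root A up a minor seventh → G, giving Gsus4.
C#aug: root C# up a minor seventh → B, giving Baug.
F: root F up a minor seventh → Eb, giving Eb.

Ebm7b5 Csus4 Gsus4 Baug Eb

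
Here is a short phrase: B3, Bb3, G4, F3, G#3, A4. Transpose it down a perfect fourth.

F#3 F3 D4 C3 D#3 E4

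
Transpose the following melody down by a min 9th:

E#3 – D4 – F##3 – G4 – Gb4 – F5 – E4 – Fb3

E#3 to D##2
D4 to C#3
F##3 to E##2
G4 to F#3
Gb4 to F3
F5 to E4
E4 to D#3
Fb3 to Eb2

D##2 C#3 E##2 F#3 F3 E4 D#3 Eb2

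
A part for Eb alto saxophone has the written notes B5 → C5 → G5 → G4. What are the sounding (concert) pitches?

The Eb alto saxophone sounds a major sixth below written, so transpose each written note down a major sixth.
B5 gives D5
C5 gives Eb4
G5 gives Bb4
G4 gives Bb3

D5 Eb4 Bb4 Bb3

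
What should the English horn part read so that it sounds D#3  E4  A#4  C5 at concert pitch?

The English horn sounds a perfect fifth below written, so the written part must be a perfect fifth above concert — transpose each note up.
D#3 gives A#3
E4 gives B4
A#4 gives E#5
C5 gives G5

A#3 B4 E#5 G5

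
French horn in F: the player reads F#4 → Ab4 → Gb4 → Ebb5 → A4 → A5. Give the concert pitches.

B3 Db4 Cb4 Abb4 D4 D5

The French horn in F sounds a perfect fifth below written, so transpose each written note down a perfect fifth.
F#4 gives B3
Ab4 gives Db4
Gb4 gives Cb4
Ebb5 gives Abb4
A4 gives D4
A5 gives D5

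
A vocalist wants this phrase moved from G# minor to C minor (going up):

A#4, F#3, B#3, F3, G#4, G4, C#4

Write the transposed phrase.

From G# up to C is a diminished fourth; apply that to each pitch.
A#4 to D5
F#3 to Bb3
B#3 to E4
F3 to Bbb3
G#4 to C5
G4 to Cb5
C#4 to F4

D5 Bb3 E4 Bbb3 C5 Cb5 F4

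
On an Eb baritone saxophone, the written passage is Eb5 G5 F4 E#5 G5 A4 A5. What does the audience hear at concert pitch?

Written C4 on the Eb baritone saxophone sounds as Eb2, a major thirteenth lower; apply that shift to every note.
Eb5 to Gb3
G5 to Bb3
F4 to Ab2
E#5 to G#3
G5 to Bb3
A4 to C3
A5 to C4

Gb3 Bb3 Ab2 G#3 Bb3 C3 C4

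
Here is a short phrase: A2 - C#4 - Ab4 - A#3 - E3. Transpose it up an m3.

A2: a third up reaches C, and 3 semitones makes it C3.
C#4: a third up reaches E, and 3 semitones makes it E4.
A minor third up from Ab4 gives Cb5.
A#3: a third up reaches C, and 3 semitones makes it C#4.
E3: a third up reaches G, and 3 semitones makes it G3.

C3 E4 Cb5 C#4 G3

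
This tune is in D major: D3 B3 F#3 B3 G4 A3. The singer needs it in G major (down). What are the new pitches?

From D down to G is a perfect fifth; apply that to each pitch.
D3 → G2
B3 → E3
F#3 → B2
B3 → E3
G4 → C4
A3 → D3

G2 E3 B2 E3 C4 D3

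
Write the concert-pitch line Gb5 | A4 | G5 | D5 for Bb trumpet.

Written C4 sounds as Bb3 on the Bb trumpet, so concert pitches are written a major second up.
Gb5 to Ab5
A4 to B4
G5 to A5
D5 to E5

Ab5 B4 A5 E5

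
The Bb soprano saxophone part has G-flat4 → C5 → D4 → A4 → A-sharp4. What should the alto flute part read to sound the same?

First find concert pitch: the Bb soprano saxophone sounds a major second below written, so G-flat4 C5 D4 A4 A-sharp4 sounds Fb4 Bb4 C4 G4 G#4.
Then write for alto flute: it sounds a perfect fourth below written, so the part must be a perfect fourth above concert.
Fb4 → Bbb4
Bb4 → Eb5
C4 → F4
G4 → C5
G#4 → C#5

Bbb4 Eb5 F4 C5 C#5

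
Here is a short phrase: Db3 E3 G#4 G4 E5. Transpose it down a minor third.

Db3 to Bb2
E3 to C#3
G#4 to E#4
G4 to E4
E5 to C#5

Bb2 C#3 E#4 E4 C#5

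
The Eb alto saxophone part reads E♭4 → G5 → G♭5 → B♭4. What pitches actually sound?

Gb3 Bb4 Bbb4 Db4

The Eb alto saxophone sounds a major sixth below written, so transpose each written note down a major sixth.
Eb4 becomes Gb3
G5 becomes Bb4
Gb5 becomes Bbb4
Bb4 becomes Db4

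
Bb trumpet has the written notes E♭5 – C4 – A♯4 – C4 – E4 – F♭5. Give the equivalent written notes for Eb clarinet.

Bb4 G3 E#4 G3 B3 Cb5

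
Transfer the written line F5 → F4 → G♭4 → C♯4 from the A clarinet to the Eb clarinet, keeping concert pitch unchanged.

B4 B3 C4 F##3

First find concert pitch: the A clarinet sounds a minor third below written, so F5 F4 G♭4 C♯4 sounds D5 D4 Eb4 A#3.
Then write for Eb clarinet: it sounds a minor third above written, so the part must be a minor third below concert.
D5 → B4
D4 → B3
Eb4 → C4
A#3 → F##3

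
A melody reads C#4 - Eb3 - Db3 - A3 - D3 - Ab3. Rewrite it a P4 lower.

A perfect fourth down from C#4 gives G#3.
Eb3: a fourth down reaches B, and 5 semitones makes it Bb2.
A perfect fourth down from Db3 gives Ab2.
A perfect fourth down from A3 gives E3.
D3 down a perfect fourth is A2.
Ab3 down a perfect fourth is Eb3.

G#3 Bb2 Ab2 E3 A2 Eb3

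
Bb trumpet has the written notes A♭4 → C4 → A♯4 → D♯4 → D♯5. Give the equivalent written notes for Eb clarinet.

Eb4 G3 E#4 A#3 A#4

First find concert pitch: the Bb trumpet sounds a major second below written, so A♭4 C4 A♯4 D♯4 D♯5 sounds Gb4 Bb3 G#4 C#4 C#5.
Then write for Eb clarinet: it sounds a minor third above written, so the part must be a minor third below concert.
Gb4 → Eb4
Bb3 → G3
G#4 → E#4
C#4 → A#3
C#5 → A#4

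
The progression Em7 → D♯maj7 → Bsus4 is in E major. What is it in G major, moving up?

Gm7 F#maj7 Dsus4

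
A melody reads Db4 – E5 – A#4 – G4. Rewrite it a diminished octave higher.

Db4 gives Dbb5
E5 gives Eb6
A#4 gives A5
G4 gives Gb5

Dbb5 Eb6 A5 Gb5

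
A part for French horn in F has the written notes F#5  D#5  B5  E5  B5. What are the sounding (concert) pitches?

B4 G#4 E5 A4 E5

Written C4 on the French horn in F sounds as F3, a perfect fifth lower; apply that shift to every note.
F#5 to B4
D#5 to G#4
B5 to E5
E5 to A4
B5 to E5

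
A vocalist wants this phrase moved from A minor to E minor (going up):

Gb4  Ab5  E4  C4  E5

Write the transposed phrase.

Db5 Eb6 B4 G4 B5

A minor to E minor up is a perfect fifth, so every note moves up by that interval.
Gb4 -> Db5
Ab5 -> Eb6
E4 -> B4
C4 -> G4
E5 -> B5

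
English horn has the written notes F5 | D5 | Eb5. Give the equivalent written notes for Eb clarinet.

G4 E4 F4

First find concert pitch: the English horn sounds a perfect fifth below written, so F5 D5 Eb5 sounds Bb4 G4 Ab4.
Then write for Eb clarinet: it sounds a minor third above written, so the part must be a minor third below concert.
Bb4 → G4
G4 → E4
Ab4 → F4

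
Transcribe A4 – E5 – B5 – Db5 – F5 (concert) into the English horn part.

E5 B5 F#6 Ab5 C6

The English horn sounds a perfect fifth below written, so the written part must be a perfect fifth above concert — transpose each note up.
A4 → E5
E5 → B5
B5 → F#6
Db5 → Ab5
F5 → C6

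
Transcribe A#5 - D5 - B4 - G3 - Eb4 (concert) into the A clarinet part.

C#6 F5 D5 Bb3 Gb4

Written C4 sounds as A3 on the A clarinet, so concert pitches are written a minor third up.
A#5 → C#6
D5 → F5
B4 → D5
G3 → Bb3
Eb4 → Gb4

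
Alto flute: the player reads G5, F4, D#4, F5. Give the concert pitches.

The alto flute sounds a perfect fourth below written, so transpose each written note down a perfect fourth.
G5 → D5
F4 → C4
D#4 → A#3
F5 → C5

D5 C4 A#3 C5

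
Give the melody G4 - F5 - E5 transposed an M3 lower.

G4 down a major third is Eb4.
F5: a third down reaches D, and 4 semitones makes it Db5.
E5 down a major third is C5.

Eb4 Db5 C5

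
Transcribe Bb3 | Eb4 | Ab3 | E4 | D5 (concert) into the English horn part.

F4 Bb4 Eb4 B4 A5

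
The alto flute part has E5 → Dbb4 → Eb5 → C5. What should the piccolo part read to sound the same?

First find concert pitch: the alto flute sounds a perfect fourth below written, so E5 Dbb4 Eb5 C5 sounds B4 Abb3 Bb4 G4.
Then write for piccolo: it sounds a perfect octave above written, so the part must be a perfect octave below concert.
B4 → B3
Abb3 → Abb2
Bb4 → Bb3
G4 → G3

B3 Abb2 Bb3 G3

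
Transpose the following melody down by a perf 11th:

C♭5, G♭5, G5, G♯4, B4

Gb3 Db4 D4 D#3 F#3

A perfect eleventh down from Cb5 gives Gb3.
A perfect eleventh down from Gb5 gives Db4.
G5: an eleventh down reaches D, and 17 semitones makes it D4.
A perfect eleventh down from G#4 gives D#3.
B4 down a perfect eleventh is F#3.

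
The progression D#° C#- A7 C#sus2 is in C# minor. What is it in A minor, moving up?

B° A- F7 Asus2

C# minor up to A minor is a minor sixth; each chord root moves by that interval while the quality stays the same.
D#°: root D# up a minor sixth → B, giving B°.
C#-: root C# up a minor sixth → A, giving A-.
A7: root A up a minor sixth → F, giving F7.
C#sus2: root C# up a minor sixth → A, giving Asus2.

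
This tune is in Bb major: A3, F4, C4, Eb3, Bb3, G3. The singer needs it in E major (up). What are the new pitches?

D#4 B4 F#4 A3 E4 C#4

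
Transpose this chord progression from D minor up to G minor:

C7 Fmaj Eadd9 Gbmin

F7 Bbmaj Aadd9 Cbmin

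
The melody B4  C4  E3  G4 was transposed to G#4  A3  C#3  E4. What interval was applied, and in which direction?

down a minor third

From B4 to G#4 is 3 letter names — a third of some quality.
G#4 to B4 is 3 semitones, which makes it a minor third; the second version is lower, so the direction is down.
Checking another pair — G4 → E4 — gives the same interval.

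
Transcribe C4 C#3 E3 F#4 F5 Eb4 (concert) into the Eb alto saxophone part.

A4 A#3 C#4 D#5 D6 C5

The Eb alto saxophone sounds a major sixth below written, so the written part must be a major sixth above concert — transpose each note up.
C4 → A4
C#3 → A#3
E3 → C#4
F#4 → D#5
F5 → D6
Eb4 → C5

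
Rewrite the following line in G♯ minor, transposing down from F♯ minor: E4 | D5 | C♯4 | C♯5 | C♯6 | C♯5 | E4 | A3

F♯ minor to G♯ minor down is a minor seventh, so every note moves down by that interval.
E4 becomes F#3
D5 becomes E4
C#4 becomes D#3
C#5 becomes D#4
C#6 becomes D#5
C#5 becomes D#4
E4 becomes F#3
A3 becomes B2

F#3 E4 D#3 D#4 D#5 D#4 F#3 B2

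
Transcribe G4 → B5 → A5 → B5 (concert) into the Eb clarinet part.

The Eb clarinet sounds a minor third above written, so the written part must be a minor third below concert — transpose each note down.
G4 becomes E4
B5 becomes G#5
A5 becomes F#5
B5 becomes G#5

E4 G#5 F#5 G#5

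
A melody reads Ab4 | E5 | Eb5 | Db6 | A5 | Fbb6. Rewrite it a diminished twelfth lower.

D3 A#3 A3 G4 D#4 Bbb4

A diminished twelfth down from Ab4 gives D3.
E5: a twelfth down reaches A, and 18 semitones makes it A#3.
Eb5 down a diminished twelfth is A3.
A diminished twelfth down from Db6 gives G4.
A5 down a diminished twelfth is D#4.
A diminished twelfth down from Fbb6 gives Bbb4.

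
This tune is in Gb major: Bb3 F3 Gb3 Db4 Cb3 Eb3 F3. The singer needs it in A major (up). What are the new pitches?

From Gb up to A is an augmented second; apply that to each pitch.
Bb3 → C#4
F3 → G#3
Gb3 → A3
Db4 → E4
Cb3 → D3
Eb3 → F#3
F3 → G#3

C#4 G#3 A3 E4 D3 F#3 G#3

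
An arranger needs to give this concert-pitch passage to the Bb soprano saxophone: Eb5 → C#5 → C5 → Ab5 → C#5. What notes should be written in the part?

The Bb soprano saxophone sounds a major second below written, so the written part must be a major second above concert — transpose each note up.
Eb5 becomes F5
C#5 becomes D#5
C5 becomes D5
Ab5 becomes Bb5
C#5 becomes D#5

F5 D#5 D5 Bb5 D#5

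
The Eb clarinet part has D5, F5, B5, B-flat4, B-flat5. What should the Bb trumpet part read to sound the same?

G5 Bb5 E6 Eb5 Eb6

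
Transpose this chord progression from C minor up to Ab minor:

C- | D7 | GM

Ab- Bb7 EbM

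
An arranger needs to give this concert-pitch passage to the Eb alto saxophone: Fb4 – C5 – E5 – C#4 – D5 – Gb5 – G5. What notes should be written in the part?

The Eb alto saxophone sounds a major sixth below written, so the written part must be a major sixth above concert — transpose each note up.
Fb4 gives Db5
C5 gives A5
E5 gives C#6
C#4 gives A#4
D5 gives B5
Gb5 gives Eb6
G5 gives E6

Db5 A5 C#6 A#4 B5 Eb6 E6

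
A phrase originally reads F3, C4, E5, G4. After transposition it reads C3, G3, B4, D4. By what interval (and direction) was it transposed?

From F3 to C3 is 4 letter names — a fourth of some quality.
C3 to F3 is 5 semitones, which makes it a perfect fourth; the second version is lower, so the direction is down.
Checking another pair — G4 → D4 — gives the same interval.

down a perfect fourth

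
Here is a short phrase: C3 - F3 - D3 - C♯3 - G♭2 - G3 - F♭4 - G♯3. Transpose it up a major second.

D3 G3 E3 D#3 Ab2 A3 Gb4 A#3

A major second up from C3 gives D3.
F3: a second up reaches G, and 2 semitones makes it G3.
D3: a second up reaches E, and 2 semitones makes it E3.
C#3 up a major second is D#3.
Gb2: a second up reaches A, and 2 semitones makes it Ab2.
G3 up a major second is A3.
A major second up from Fb4 gives Gb4.
G#3 up a major second is A#3.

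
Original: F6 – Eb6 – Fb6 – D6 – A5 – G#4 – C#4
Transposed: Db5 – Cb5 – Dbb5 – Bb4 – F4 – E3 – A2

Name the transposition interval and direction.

From F6 to Db5 is 10 letter names — a tenth of some quality.
Db5 to F6 is 16 semitones, which makes it a major tenth; the second version is lower, so the direction is down.
Checking another pair — C#4 → A2 — gives the same interval.

down a major tenth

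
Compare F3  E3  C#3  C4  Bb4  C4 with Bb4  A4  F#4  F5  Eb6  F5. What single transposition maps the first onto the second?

up a perfect eleventh

From F3 to Bb4 is 11 letter names — an eleventh of some quality.
F3 to Bb4 is 17 semitones, which makes it a perfect eleventh; the second version is higher, so the direction is up.
Checking another pair — C4 → F5 — gives the same interval.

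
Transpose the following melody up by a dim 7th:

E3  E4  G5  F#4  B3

Db4 Db5 Fb6 Eb5 Ab4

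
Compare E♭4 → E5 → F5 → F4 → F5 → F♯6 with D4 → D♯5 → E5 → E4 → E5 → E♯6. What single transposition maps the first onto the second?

Take the first pair: Eb4 → D4. E to D spans 2 letter names, so the interval is some kind of second.
D4 to Eb4 is 1 semitone, which makes it a minor second; the second version is lower, so the direction is down.
Checking another pair — F#6 → E#6 — gives the same interval.

down a minor second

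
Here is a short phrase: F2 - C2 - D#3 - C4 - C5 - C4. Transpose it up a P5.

C3 G2 A#3 G4 G5 G4

F2 becomes C3
C2 becomes G2
D#3 becomes A#3
C4 becomes G4
C5 becomes G5
C4 becomes G4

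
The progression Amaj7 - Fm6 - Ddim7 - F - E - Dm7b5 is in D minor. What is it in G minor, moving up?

Dmaj7 Bbm6 Gdim7 Bb A Gm7b5

D minor up to G minor is a perfect fourth; each chord root moves by that interval while the quality stays the same.
Amaj7: root A up a perfect fourth → D, giving Dmaj7.
Fm6: root F up a perfect fourth → Bb, giving Bbm6.
Ddim7: root D up a perfect fourth → G, giving Gdim7.
F: root F up a perfect fourth → Bb, giving Bb.
E: root E up a perfect fourth → A, giving A.
Dm7b5: root D up a perfect fourth → G, giving Gm7b5.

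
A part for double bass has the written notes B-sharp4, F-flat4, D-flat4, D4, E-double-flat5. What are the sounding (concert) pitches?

Written C4 on the double bass sounds as C3, a perfect octave lower; apply that shift to every note.
B#4 gives B#3
Fb4 gives Fb3
Db4 gives Db3
D4 gives D3
Ebb5 gives Ebb4

B#3 Fb3 Db3 D3 Ebb4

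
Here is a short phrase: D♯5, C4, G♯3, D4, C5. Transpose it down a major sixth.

F#4 Eb3 B2 F3 Eb4

D#5 becomes F#4
C4 becomes Eb3
G#3 becomes B2
D4 becomes F3
C5 becomes Eb4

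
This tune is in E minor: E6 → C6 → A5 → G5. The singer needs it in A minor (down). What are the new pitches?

A5 F5 D5 C5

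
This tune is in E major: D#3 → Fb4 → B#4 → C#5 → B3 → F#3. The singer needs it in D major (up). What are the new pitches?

C#4 Ebb5 A#5 B5 A4 E4

E major to D major up is a minor seventh, so every note moves up by that interval.
D#3 becomes C#4
Fb4 becomes Ebb5
B#4 becomes A#5
C#5 becomes B5
B3 becomes A4
F#3 becomes E4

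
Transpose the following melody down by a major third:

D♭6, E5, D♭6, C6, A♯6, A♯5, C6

Bbb5 C5 Bbb5 Ab5 F#6 F#5 Ab5

Db6: a third down reaches B, and 4 semitones makes it Bbb5.
A major third down from E5 gives C5.
A major third down from Db6 gives Bbb5.
C6: a third down reaches A, and 4 semitones makes it Ab5.
A major third down from A#6 gives F#6.
A#5: a third down reaches F, and 4 semitones makes it F#5.
C6 down a major third is Ab5.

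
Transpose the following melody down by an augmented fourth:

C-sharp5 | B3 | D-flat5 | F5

An augmented fourth down from C#5 gives G4.
B3: a fourth down reaches F, and 6 semitones makes it F3.
An augmented fourth down from Db5 gives Abb4.
F5 down an augmented fourth is Cb5.

G4 F3 Abb4 Cb5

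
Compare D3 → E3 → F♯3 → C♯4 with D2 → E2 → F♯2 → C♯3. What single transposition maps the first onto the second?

down a perfect octave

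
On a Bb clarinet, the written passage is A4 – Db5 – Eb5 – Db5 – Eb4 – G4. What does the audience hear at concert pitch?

Written C4 on the Bb clarinet sounds as Bb3, a major second lower; apply that shift to every note.
A4 to G4
Db5 to Cb5
Eb5 to Db5
Db5 to Cb5
Eb4 to Db4
G4 to F4

G4 Cb5 Db5 Cb5 Db4 F4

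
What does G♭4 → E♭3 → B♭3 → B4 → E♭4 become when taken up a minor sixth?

A minor sixth up from Gb4 gives Ebb5.
A minor sixth up from Eb3 gives Cb4.
Bb3 up a minor sixth is Gb4.
A minor sixth up from B4 gives G5.
Eb4: a sixth up reaches C, and 8 semitones makes it Cb5.

Ebb5 Cb4 Gb4 G5 Cb5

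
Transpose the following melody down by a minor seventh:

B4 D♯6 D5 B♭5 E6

C#4 E#5 E4 C5 F#5

B4 to C#4
D#6 to E#5
D5 to E4
Bb5 to C5
E6 to F#5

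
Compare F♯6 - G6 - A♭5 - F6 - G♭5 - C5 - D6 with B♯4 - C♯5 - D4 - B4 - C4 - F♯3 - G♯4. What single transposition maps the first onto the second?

down a diminished twelfth

Take the first pair: F#6 → B#4. F to B spans 12 letter names, so the interval is some kind of twelfth.
B#4 to F#6 is 18 semitones, which makes it a diminished twelfth; the second version is lower, so the direction is down.
Checking another pair — D6 → G#4 — gives the same interval.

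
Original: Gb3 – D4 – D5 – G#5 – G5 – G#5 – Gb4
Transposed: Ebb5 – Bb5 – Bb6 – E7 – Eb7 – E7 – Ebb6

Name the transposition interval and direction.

up a minor thirteenth

From Gb3 to Ebb5 is 13 letter names — a thirteenth of some quality.
Gb3 to Ebb5 is 20 semitones, which makes it a minor thirteenth; the second version is higher, so the direction is up.
Checking another pair — Gb4 → Ebb6 — gives the same interval.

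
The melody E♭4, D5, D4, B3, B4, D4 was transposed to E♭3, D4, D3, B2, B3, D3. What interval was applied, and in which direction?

From Eb4 to Eb3 is 8 letter names — an octave of some quality.
Eb3 to Eb4 is 12 semitones, which makes it a perfect octave; the second version is lower, so the direction is down.
Checking another pair — D4 → D3 — gives the same interval.

down a perfect octave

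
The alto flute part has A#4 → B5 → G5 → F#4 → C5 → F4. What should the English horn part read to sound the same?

B#4 C#6 A5 G#4 D5 G4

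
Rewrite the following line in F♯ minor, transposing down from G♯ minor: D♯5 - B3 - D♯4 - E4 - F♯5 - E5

From G♯ down to F♯ is a major second; apply that to each pitch.
D#5 gives C#5
B3 gives A3
D#4 gives C#4
E4 gives D4
F#5 gives E5
E5 gives D5

C#5 A3 C#4 D4 E5 D5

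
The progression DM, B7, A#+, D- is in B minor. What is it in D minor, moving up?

B minor up to D minor is a minor third; each chord root moves by that interval while the quality stays the same.
DM: root D up a minor third → F, giving FM.
B7: root B up a minor third → D, giving D7.
A#+: root A# up a minor third → C#, giving C#+.
D-: root D up a minor third → F, giving F-.

FM D7 C#+ F-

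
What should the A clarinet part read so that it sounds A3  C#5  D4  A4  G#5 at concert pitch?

C4 E5 F4 C5 B5

The A clarinet sounds a minor third below written, so the written part must be a minor third above concert — transpose each note up.
A3 becomes C4
C#5 becomes E5
D4 becomes F4
A4 becomes C5
G#5 becomes B5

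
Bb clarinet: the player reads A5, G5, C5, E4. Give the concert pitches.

G5 F5 Bb4 D4

Written C4 on the Bb clarinet sounds as Bb3, a major second lower; apply that shift to every note.
A5 to G5
G5 to F5
C5 to Bb4
E4 to D4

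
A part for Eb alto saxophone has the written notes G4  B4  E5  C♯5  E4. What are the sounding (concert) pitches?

Bb3 D4 G4 E4 G3

The Eb alto saxophone sounds a major sixth below written, so transpose each written note down a major sixth.
G4 to Bb3
B4 to D4
E5 to G4
C#5 to E4
E4 to G3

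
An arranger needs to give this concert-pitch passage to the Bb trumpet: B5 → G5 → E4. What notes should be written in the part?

The Bb trumpet sounds a major second below written, so the written part must be a major second above concert — transpose each note up.
B5 to C#6
G5 to A5
E4 to F#4

C#6 A5 F#4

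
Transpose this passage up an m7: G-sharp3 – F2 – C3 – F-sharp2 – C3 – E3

G#3 up a minor seventh is F#4.
F2 up a minor seventh is Eb3.
C3: a seventh up reaches B, and 10 semitones makes it Bb3.
A minor seventh up from F#2 gives E3.
C3: a seventh up reaches B, and 10 semitones makes it Bb3.
A minor seventh up from E3 gives D4.

F#4 Eb3 Bb3 E3 Bb3 D4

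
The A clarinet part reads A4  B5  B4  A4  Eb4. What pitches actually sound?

F#4 G#5 G#4 F#4 C4

Written C4 on the A clarinet sounds as A3, a minor third lower; apply that shift to every note.
A4 becomes F#4
B5 becomes G#5
B4 becomes G#4
A4 becomes F#4
Eb4 becomes C4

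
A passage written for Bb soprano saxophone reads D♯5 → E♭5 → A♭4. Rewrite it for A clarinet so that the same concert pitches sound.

First find concert pitch: the Bb soprano saxophone sounds a major second below written, so D♯5 E♭5 A♭4 sounds C#5 Db5 Gb4.
Then write for A clarinet: it sounds a minor third below written, so the part must be a minor third above concert.
C#5 → E5
Db5 → Fb5
Gb4 → Bbb4

E5 Fb5 Bbb4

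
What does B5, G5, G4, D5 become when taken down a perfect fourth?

A perfect fourth down from B5 gives F#5.
G5 down a perfect fourth is D5.
G4 down a perfect fourth is D4.
D5: a fourth down reaches A, and 5 semitones makes it A4.

F#5 D5 D4 A4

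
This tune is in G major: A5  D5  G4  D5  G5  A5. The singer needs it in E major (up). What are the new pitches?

From G up to E is a major sixth; apply that to each pitch.
A5 to F#6
D5 to B5
G4 to E5
D5 to B5
G5 to E6
A5 to F#6

F#6 B5 E5 B5 E6 F#6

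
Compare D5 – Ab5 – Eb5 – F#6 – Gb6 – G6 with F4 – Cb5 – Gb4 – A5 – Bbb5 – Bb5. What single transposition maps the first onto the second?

down a major sixth

From D5 to F4 is 6 letter names — a sixth of some quality.
F4 to D5 is 9 semitones, which makes it a major sixth; the second version is lower, so the direction is down.
Checking another pair — G6 → Bb5 — gives the same interval.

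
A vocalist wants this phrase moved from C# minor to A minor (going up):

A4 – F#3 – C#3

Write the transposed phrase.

F5 D4 A3

C# minor to A minor up is a minor sixth, so every note moves up by that interval.
A4 gives F5
F#3 gives D4
C#3 gives A3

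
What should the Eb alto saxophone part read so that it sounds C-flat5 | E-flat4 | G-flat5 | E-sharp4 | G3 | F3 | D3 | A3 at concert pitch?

Written C4 sounds as Eb3 on the Eb alto saxophone, so concert pitches are written a major sixth up.
Cb5 -> Ab5
Eb4 -> C5
Gb5 -> Eb6
E#4 -> C##5
G3 -> E4
F3 -> D4
D3 -> B3
A3 -> F#4

Ab5 C5 Eb6 C##5 E4 D4 B3 F#4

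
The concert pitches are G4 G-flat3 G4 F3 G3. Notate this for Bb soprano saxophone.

Written C4 sounds as Bb3 on the Bb soprano saxophone, so concert pitches are written a major second up.
G4 becomes A4
Gb3 becomes Ab3
G4 becomes A4
F3 becomes G3
G3 becomes A3

A4 Ab3 A4 G3 A3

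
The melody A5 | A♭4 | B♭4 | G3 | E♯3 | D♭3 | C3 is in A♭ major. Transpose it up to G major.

G#6 G5 A5 F#4 D##4 C4 B3

From A♭ up to G is a major seventh; apply that to each pitch.
A5 gives G#6
Ab4 gives G5
Bb4 gives A5
G3 gives F#4
E#3 gives D##4
Db3 gives C4
C3 gives B3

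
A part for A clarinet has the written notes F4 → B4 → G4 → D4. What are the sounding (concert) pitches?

D4 G#4 E4 B3

The A clarinet sounds a minor third below written, so transpose each written note down a minor third.
F4 to D4
B4 to G#4
G4 to E4
D4 to B3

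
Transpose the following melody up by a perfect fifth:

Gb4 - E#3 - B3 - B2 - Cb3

Gb4 to Db5
E#3 to B#3
B3 to F#4
B2 to F#3
Cb3 to Gb3

Db5 B#3 F#4 F#3 Gb3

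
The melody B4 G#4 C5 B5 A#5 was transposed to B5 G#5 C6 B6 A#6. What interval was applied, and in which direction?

up a perfect octave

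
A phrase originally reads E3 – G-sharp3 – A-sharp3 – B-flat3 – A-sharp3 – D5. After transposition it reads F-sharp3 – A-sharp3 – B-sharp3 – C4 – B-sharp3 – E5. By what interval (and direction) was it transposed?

up a major second

Take the first pair: E3 → F#3. E to F spans 2 letter names, so the interval is some kind of second.
E3 to F#3 is 2 semitones, which makes it a major second; the second version is higher, so the direction is up.
Checking another pair — D5 → E5 — gives the same interval.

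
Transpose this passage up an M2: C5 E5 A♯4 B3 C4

D5 F#5 B#4 C#4 D4

C5 to D5
E5 to F#5
A#4 to B#4
B3 to C#4
C4 to D4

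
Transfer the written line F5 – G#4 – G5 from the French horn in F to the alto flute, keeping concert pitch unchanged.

Eb5 F#4 F5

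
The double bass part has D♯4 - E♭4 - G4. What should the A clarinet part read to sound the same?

F#3 Gb3 Bb3

First find concert pitch: the double bass sounds a perfect octave below written, so D♯4 E♭4 G4 sounds D#3 Eb3 G3.
Then write for A clarinet: it sounds a minor third below written, so the part must be a minor third above concert.
D#3 → F#3
Eb3 → Gb3
G3 → Bb3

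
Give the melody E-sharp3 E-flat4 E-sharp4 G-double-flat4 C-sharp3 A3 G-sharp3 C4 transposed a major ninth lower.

D#2 Db3 D#3 Fbb3 B1 G2 F#2 Bb2

E#3: a ninth down reaches D, and 14 semitones makes it D#2.
Eb4 down a major ninth is Db3.
E#4 down a major ninth is D#3.
Gbb4 down a major ninth is Fbb3.
A major ninth down from C#3 gives B1.
A3: a ninth down reaches G, and 14 semitones makes it G2.
G#3: a ninth down reaches F, and 14 semitones makes it F#2.
C4: a ninth down reaches B, and 14 semitones makes it Bb2.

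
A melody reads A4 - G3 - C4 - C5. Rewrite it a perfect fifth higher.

A4 up a perfect fifth is E5.
G3: a fifth up reaches D, and 7 semitones makes it D4.
C4 up a perfect fifth is G4.
A perfect fifth up from C5 gives G5.

E5 D4 G4 G5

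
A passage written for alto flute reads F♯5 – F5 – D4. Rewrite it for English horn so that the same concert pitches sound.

First find concert pitch: the alto flute sounds a perfect fourth below written, so F♯5 F5 D4 sounds C#5 C5 A3.
Then write for English horn: it sounds a perfect fifth below written, so the part must be a perfect fifth above concert.
C#5 → G#5
C5 → G5
A3 → E4

G#5 G5 E4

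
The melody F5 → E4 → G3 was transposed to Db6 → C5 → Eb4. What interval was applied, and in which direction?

up a minor sixth

From F5 to Db6 is 6 letter names — a sixth of some quality.
F5 to Db6 is 8 semitones, which makes it a minor sixth; the second version is higher, so the direction is up.
Checking another pair — G3 → Eb4 — gives the same interval.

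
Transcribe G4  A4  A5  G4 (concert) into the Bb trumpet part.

A4 B4 B5 A4

Written C4 sounds as Bb3 on the Bb trumpet, so concert pitches are written a major second up.
G4 -> A4
A4 -> B4
A5 -> B5
G4 -> A4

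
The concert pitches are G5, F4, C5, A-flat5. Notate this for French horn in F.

D6 C5 G5 Eb6

The French horn in F sounds a perfect fifth below written, so the written part must be a perfect fifth above concert — transpose each note up.
G5 -> D6
F4 -> C5
C5 -> G5
Ab5 -> Eb6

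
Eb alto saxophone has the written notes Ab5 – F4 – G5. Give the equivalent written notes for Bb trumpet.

Db5 Bb3 C5

First find concert pitch: the Eb alto saxophone sounds a major sixth below written, so Ab5 F4 G5 sounds Cb5 Ab3 Bb4.
Then write for Bb trumpet: it sounds a major second below written, so the part must be a major second above concert.
Cb5 → Db5
Ab3 → Bb3
Bb4 → C5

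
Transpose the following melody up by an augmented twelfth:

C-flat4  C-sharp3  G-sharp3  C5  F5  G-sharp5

Cb4: a twelfth up reaches G, and 20 semitones makes it G5.
C#3: a twelfth up reaches G, and 20 semitones makes it G##4.
G#3: a twelfth up reaches D, and 20 semitones makes it D##5.
An augmented twelfth up from C5 gives G#6.
F5: a twelfth up reaches C, and 20 semitones makes it C#7.
G#5 up an augmented twelfth is D##7.

G5 G##4 D##5 G#6 C#7 D##7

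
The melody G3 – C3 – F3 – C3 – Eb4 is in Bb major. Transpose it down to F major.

D3 G2 C3 G2 Bb3

From Bb down to F is a perfect fourth; apply that to each pitch.
G3 → D3
C3 → G2
F3 → C3
C3 → G2
Eb4 → Bb3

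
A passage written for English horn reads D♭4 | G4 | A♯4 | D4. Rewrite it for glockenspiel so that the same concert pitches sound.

First find concert pitch: the English horn sounds a perfect fifth below written, so D♭4 G4 A♯4 D4 sounds Gb3 C4 D#4 G3.
Then write for glockenspiel: it sounds a perfect fifteenth above written, so the part must be a perfect fifteenth below concert.
Gb3 → Gb1
C4 → C2
D#4 → D#2
G3 → G1

Gb1 C2 D#2 G1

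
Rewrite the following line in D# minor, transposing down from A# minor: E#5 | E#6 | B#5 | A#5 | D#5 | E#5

A#4 A#5 E#5 D#5 G#4 A#4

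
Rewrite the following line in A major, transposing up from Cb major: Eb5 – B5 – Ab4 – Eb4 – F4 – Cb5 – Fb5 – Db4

Cb major to A major up is an augmented sixth, so every note moves up by that interval.
Eb5 gives C#6
B5 gives G##6
Ab4 gives F#5
Eb4 gives C#5
F4 gives D#5
Cb5 gives A5
Fb5 gives D6
Db4 gives B4

C#6 G##6 F#5 C#5 D#5 A5 D6 B4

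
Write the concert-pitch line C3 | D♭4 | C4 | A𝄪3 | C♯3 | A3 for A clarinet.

Eb3 Fb4 Eb4 C##4 E3 C4

Written C4 sounds as A3 on the A clarinet, so concert pitches are written a minor third up.
C3 -> Eb3
Db4 -> Fb4
C4 -> Eb4
A##3 -> C##4
C#3 -> E3
A3 -> C4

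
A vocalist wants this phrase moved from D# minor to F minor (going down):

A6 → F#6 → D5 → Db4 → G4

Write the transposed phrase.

Cb6 Ab5 Fb4 Fbb3 Bbb3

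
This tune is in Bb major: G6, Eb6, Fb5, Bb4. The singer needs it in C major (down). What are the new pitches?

A5 F5 Gb4 C4

Bb major to C major down is a minor seventh, so every note moves down by that interval.
G6 to A5
Eb6 to F5
Fb5 to Gb4
Bb4 to C4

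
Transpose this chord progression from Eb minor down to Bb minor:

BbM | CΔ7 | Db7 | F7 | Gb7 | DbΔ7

Eb minor down to Bb minor is a perfect fourth; each chord root moves by that interval while the quality stays the same.
BbM: root Bb down a perfect fourth → F, giving FM.
CΔ7: root C down a perfect fourth → G, giving GΔ7.
Db7: root Db down a perfect fourth → Ab, giving Ab7.
F7: root F down a perfect fourth → C, giving C7.
Gb7: root Gb down a perfect fourth → Db, giving Db7.
DbΔ7: root Db down a perfect fourth → Ab, giving AbΔ7.

FM GΔ7 Ab7 C7 Db7 AbΔ7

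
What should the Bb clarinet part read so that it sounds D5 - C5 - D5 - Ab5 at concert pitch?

E5 D5 E5 Bb5

The Bb clarinet sounds a major second below written, so the written part must be a major second above concert — transpose each note up.
D5 -> E5
C5 -> D5
D5 -> E5
Ab5 -> Bb5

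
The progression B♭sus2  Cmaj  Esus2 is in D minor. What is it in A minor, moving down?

Fsus2 Gmaj Bsus2

D minor down to A minor is a perfect fourth; each chord root moves by that interval while the quality stays the same.
B♭sus2: root B♭ down a perfect fourth → F, giving Fsus2.
Cmaj: root C down a perfect fourth → G, giving Gmaj.
Esus2: root E down a perfect fourth → B, giving Bsus2.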